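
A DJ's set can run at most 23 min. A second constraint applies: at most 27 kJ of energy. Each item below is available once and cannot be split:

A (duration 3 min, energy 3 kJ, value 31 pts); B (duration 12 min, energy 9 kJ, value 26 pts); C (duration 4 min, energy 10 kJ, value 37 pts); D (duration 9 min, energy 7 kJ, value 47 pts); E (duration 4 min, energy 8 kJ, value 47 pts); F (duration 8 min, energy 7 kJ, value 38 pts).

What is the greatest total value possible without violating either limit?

132 pts

Feasible sets respecting both limits:
- D+E+F: duration 21, energy 22, value 132
- C+D+E: duration 17, energy 25, value 131
- A+D+E: duration 16, energy 18, value 125
- C+D+F: duration 21, energy 24, value 122
Best: 132 pts.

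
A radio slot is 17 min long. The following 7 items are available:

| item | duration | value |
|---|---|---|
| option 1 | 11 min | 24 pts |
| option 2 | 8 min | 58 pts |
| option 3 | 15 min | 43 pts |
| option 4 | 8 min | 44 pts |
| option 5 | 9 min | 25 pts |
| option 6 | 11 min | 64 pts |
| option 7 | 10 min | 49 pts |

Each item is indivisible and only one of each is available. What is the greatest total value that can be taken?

This is a 0/1 knapsack; check combinations near the capacity.
- option 2+option 4: duration 8+8=16, value 58+44=102
- option 2+option 5: duration 8+9=17, value 58+25=83
- option 4+option 5: duration 8+9=17, value 44+25=69
- option 6: duration 11, value 64
Best: 102 pts.

102 pts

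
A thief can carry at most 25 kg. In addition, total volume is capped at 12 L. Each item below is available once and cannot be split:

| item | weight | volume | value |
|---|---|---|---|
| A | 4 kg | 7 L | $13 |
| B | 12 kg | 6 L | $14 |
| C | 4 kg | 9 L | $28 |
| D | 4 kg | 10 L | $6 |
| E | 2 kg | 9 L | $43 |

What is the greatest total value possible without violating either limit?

Feasible sets respecting both limits:
- E: weight 2, volume 9, value 43
- C: weight 4, volume 9, value 28
- B: weight 12, volume 6, value 14
- A: weight 4, volume 7, value 13
Best: $43.

$43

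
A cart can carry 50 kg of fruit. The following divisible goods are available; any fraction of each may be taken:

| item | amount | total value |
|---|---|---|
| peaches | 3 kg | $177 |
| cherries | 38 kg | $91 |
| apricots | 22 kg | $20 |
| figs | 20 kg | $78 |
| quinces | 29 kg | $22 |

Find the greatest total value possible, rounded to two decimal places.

Take in order of value per unit:
- peaches (177/3 per unit): all 3 → value 177, running total 177.00
- figs (78/20 per unit): all 20 → value 78, running total 255.00
- cherries (91/38 per unit): 27 of 38 → value 27×91/38 = 64.6579, running total 319.66
Total 319.66.

319.66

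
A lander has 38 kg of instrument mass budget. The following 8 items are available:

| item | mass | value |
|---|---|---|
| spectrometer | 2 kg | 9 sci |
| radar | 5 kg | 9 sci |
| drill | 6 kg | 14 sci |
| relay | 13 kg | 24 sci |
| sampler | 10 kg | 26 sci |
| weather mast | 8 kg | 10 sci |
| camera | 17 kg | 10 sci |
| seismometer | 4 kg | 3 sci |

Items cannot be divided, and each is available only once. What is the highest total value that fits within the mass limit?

82 sci

Check high-value combinations within 38 kg:
- spectrometer+radar+drill+relay+sampler: mass 2+5+6+13+10=36, value 9+9+14+24+26=82
- spectrometer+radar+relay+sampler+weather mast: mass 2+5+13+10+8=38, value 9+9+24+26+10=78
- spectrometer+drill+relay+sampler+seismometer: mass 2+6+13+10+4=35, value 9+14+24+26+3=76
- radar+drill+relay+sampler+seismometer: mass 5+6+13+10+4=38, value 9+14+24+26+3=76
Best: 82 sci.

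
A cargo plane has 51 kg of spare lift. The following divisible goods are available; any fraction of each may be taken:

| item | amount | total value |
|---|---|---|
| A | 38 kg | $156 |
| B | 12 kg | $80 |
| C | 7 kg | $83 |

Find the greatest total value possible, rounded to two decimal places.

Take in order of value per unit:
- C (83/7 per unit): all 7 → value 83, running total 83.00
- B (80/12 per unit): all 12 → value 80, running total 163.00
- A (156/38 per unit): 32 of 38 → value 32×156/38 = 131.3684, running total 294.37
Total 294.37.

294.37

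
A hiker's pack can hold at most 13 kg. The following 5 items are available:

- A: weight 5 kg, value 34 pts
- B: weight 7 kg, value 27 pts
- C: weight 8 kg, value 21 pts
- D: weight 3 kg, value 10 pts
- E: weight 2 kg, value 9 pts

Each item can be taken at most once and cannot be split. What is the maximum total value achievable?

61 pts

Check high-value combinations within 13 kg:
- A+B: weight 5+7=12, value 34+27=61
- A+C: weight 5+8=13, value 34+21=55
- A+D+E: weight 5+3+2=10, value 34+10+9=53
- B+D+E: weight 7+3+2=12, value 27+10+9=46
Best: 61 pts.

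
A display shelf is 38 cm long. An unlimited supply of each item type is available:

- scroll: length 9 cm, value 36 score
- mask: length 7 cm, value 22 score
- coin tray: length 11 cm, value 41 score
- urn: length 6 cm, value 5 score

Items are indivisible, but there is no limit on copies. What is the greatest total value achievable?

149 score

Best value-per-unit is scroll at 36/9; filling with it alone gives 4×36 = 144.
Optimal mix: 3×scroll + 1×coin tray → length 38, value 149.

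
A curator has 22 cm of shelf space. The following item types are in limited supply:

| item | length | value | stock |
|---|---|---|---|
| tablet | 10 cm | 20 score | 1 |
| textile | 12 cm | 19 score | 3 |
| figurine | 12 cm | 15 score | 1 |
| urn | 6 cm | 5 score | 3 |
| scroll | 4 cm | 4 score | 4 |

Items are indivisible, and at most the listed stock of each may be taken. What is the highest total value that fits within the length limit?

Top feasible selections:
- 1×tablet + 1×textile: length 22, value 39
- 1×tablet + 1×figurine: length 22, value 35
- 1×tablet + 3×scroll: length 22, value 32
- 1×tablet + 2×urn: length 22, value 30
Best: 39 score.

39 score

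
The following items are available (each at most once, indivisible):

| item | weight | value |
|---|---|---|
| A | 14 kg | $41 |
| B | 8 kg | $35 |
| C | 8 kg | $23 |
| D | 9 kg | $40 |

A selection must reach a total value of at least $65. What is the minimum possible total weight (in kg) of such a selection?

17

Subsets with value ≥ 65, sorted by total weight:
- B+D: weight 17, value 75
- A+B: weight 22, value 76
Minimum weight: 17 kg.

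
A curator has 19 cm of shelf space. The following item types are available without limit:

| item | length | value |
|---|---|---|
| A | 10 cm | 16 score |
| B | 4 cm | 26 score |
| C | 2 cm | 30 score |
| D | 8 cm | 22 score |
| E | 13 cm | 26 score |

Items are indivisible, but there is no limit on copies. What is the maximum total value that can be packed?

Best value-per-unit is C at 30/2, and filling with it alone uses length 9×2=18. No mix of the others beats 9×30 = 270.

270 score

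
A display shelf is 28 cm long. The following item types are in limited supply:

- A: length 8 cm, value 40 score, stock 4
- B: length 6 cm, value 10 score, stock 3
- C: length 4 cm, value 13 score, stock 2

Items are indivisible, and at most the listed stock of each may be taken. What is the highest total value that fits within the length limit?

133 score

Top feasible selections:
- 3×A + 1×C: length 28, value 133
- 3×A: length 24, value 120
Best: 133 score.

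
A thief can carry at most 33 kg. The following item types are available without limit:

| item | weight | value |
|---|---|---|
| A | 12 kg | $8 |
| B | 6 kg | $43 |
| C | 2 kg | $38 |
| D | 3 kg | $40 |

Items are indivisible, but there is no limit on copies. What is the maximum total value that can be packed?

$610

Best value-per-unit is C at 38/2; filling with it alone gives 16×38 = 608.
Optimal mix: 15×C + 1×D → weight 33, value 610.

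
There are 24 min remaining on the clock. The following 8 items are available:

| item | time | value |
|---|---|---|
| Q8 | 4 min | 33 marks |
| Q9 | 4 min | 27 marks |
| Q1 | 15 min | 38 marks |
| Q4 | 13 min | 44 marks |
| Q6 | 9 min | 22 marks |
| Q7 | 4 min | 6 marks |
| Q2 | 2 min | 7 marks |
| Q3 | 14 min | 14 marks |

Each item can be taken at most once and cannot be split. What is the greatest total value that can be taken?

Check high-value combinations within 24 min:
- Q8+Q9+Q4+Q2: time 4+4+13+2=23, value 33+27+44+7=111
- Q8+Q9+Q4: time 4+4+13=21, value 33+27+44=104
- Q8+Q9+Q1: time 4+4+15=23, value 33+27+38=98
Best: 111 marks.

111 marks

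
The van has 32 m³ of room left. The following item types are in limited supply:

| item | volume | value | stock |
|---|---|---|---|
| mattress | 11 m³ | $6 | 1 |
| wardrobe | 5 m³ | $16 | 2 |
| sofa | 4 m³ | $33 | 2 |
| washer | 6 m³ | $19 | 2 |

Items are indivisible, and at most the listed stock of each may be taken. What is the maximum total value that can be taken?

Best selections within volume 32 and stock limits:
- 2×wardrobe + 2×sofa + 2×washer: volume 30, value 136
- 1×wardrobe + 2×sofa + 2×washer: volume 25, value 120
Best: $136.

$136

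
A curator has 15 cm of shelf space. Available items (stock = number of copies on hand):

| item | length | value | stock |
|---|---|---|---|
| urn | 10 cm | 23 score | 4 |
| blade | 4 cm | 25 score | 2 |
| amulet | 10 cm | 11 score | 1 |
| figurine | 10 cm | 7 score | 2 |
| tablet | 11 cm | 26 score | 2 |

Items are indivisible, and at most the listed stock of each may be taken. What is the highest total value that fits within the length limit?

Top feasible selections:
- 1×blade + 1×tablet: length 15, value 51
- 2×blade: length 8, value 50
Best: 51 score.

51 score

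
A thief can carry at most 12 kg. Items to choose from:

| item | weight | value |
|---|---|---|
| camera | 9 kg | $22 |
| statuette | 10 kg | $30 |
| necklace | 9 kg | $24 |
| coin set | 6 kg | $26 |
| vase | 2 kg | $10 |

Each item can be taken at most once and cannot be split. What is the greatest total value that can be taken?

Check high-value combinations within 12 kg:
- statuette+vase: weight 10+2=12, value 30+10=40
- coin set+vase: weight 6+2=8, value 26+10=36
- necklace+vase: weight 9+2=11, value 24+10=34
Best: $40.

$40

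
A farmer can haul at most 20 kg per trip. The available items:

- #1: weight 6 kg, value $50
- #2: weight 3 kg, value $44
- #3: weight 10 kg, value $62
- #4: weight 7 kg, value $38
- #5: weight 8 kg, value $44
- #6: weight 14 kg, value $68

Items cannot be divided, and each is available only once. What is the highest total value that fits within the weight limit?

$156

Check high-value combinations within 20 kg:
- #1+#2+#3: weight 6+3+10=19, value 50+44+62=156
- #2+#3+#4: weight 3+10+7=20, value 44+62+38=144
- #1+#2+#5: weight 6+3+8=17, value 50+44+44=138
- #1+#2+#4: weight 6+3+7=16, value 50+44+38=132
- #2+#4+#5: weight 3+7+8=18, value 44+38+44=126
Best: $156.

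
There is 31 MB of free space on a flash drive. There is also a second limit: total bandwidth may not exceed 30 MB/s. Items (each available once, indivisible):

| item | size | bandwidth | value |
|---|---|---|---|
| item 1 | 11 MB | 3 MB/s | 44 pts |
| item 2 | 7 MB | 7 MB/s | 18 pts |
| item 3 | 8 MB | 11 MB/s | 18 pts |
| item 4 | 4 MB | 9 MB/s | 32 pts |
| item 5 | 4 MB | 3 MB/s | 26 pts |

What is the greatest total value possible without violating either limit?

Feasible sets respecting both limits:
- item 1+item 2+item 4+item 5: size 26, bandwidth 22, value 120
- item 1+item 3+item 4+item 5: size 27, bandwidth 26, value 120
- item 1+item 2+item 3+item 4: size 30, bandwidth 30, value 112
Best: 120 pts.

120 pts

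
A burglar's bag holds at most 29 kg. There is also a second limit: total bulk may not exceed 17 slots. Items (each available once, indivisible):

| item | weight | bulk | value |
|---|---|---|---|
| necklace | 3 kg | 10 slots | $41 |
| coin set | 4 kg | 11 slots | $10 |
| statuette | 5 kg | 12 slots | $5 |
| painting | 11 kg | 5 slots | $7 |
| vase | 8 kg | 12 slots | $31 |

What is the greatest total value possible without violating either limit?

Feasible sets respecting both limits:
- necklace+painting: weight 14, bulk 15, value 48
- necklace: weight 3, bulk 10, value 41
- painting+vase: weight 19, bulk 17, value 38
Best: $48.

$48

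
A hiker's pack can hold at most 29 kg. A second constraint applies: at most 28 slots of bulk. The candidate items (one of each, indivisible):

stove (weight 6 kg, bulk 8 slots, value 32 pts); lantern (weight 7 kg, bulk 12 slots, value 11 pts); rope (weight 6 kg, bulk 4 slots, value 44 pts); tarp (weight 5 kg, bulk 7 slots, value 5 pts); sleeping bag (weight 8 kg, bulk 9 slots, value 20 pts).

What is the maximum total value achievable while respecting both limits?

101 pts

Feasible sets respecting both limits:
- stove+rope+tarp+sleeping bag: weight 25, bulk 28, value 101
- stove+rope+sleeping bag: weight 20, bulk 21, value 96
- stove+lantern+rope: weight 19, bulk 24, value 87
Best: 101 pts.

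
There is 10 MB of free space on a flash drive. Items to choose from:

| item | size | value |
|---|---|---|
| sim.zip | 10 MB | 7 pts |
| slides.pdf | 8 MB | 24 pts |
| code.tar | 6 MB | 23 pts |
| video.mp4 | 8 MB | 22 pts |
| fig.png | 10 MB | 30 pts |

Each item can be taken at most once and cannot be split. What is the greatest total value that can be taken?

30 pts

Check high-value combinations within 10 MB:
- fig.png: size 10, value 30
- slides.pdf: size 8, value 24
- code.tar: size 6, value 23
- video.mp4: size 8, value 22
- sim.zip: size 10, value 7
Best: 30 pts.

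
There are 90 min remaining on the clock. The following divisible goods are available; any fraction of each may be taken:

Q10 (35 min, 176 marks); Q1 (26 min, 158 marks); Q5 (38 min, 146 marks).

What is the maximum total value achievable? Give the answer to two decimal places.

445.42

Take in order of value per unit:
- Q1 (158/26 per unit): all 26 → value 158, running total 158.00
- Q10 (176/35 per unit): all 35 → value 176, running total 334.00
- Q5 (146/38 per unit): 29 of 38 → value 29×146/38 = 111.4211, running total 445.42
Total 445.42.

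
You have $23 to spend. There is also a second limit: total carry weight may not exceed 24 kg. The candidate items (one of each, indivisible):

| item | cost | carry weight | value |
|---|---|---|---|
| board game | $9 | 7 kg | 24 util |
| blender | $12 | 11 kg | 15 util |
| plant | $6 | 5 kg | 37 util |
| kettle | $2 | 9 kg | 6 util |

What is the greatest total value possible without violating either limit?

Feasible sets respecting both limits:
- board game+plant+kettle: cost 17, carry weight 21, value 67
- board game+plant: cost 15, carry weight 12, value 61
- blender+plant: cost 18, carry weight 16, value 52
- plant+kettle: cost 8, carry weight 14, value 43
Best: 67 util.

67 util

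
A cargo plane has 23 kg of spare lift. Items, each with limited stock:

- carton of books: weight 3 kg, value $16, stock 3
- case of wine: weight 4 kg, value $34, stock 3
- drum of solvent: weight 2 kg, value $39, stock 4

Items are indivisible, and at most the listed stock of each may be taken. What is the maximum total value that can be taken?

$274

Best selections within weight 23 and stock limits:
- 1×carton of books + 3×case of wine + 4×drum of solvent: weight 23, value 274
- 3×case of wine + 4×drum of solvent: weight 20, value 258
- 2×carton of books + 2×case of wine + 4×drum of solvent: weight 22, value 256
Best: $274.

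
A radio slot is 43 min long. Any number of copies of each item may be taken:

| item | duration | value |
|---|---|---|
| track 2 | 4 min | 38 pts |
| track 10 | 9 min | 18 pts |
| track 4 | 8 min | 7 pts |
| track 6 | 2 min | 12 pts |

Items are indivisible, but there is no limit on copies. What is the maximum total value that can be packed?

Best value-per-unit is track 2 at 38/4; filling with it alone gives 10×38 = 380.
Optimal mix: 10×track 2 + 1×track 6 → duration 42, value 392.

392 pts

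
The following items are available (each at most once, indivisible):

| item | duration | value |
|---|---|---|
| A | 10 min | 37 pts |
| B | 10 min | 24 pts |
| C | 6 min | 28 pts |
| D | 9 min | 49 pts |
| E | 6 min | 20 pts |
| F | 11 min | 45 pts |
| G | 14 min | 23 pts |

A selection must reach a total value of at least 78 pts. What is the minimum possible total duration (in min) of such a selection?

Subsets with value ≥ 78, sorted by total duration:
- A+D: duration 19, value 86
- D+F: duration 20, value 94
Minimum duration: 19 min.

19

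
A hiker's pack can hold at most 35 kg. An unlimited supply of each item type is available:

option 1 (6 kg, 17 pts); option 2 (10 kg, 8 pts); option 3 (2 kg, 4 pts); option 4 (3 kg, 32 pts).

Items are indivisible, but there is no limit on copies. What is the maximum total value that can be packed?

Best value-per-unit is option 4 at 32/3; filling with it alone gives 11×32 = 352.
Optimal mix: 1×option 3 + 11×option 4 → weight 35, value 356.

356 pts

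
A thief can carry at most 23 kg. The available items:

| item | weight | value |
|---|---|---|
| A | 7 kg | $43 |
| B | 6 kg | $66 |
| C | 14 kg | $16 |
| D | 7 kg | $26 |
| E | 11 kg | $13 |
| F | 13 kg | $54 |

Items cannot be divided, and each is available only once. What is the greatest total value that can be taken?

$135

Check high-value combinations within 23 kg:
- A+B+D: weight 7+6+7=20, value 43+66+26=135
- B+F: weight 6+13=19, value 66+54=120
- A+B: weight 7+6=13, value 43+66=109
Best: $135.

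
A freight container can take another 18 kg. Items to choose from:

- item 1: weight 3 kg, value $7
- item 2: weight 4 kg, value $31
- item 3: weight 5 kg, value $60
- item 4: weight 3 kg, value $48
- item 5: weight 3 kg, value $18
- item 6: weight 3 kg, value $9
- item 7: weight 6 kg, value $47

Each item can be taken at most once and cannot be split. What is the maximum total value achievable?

This is a 0/1 knapsack; check combinations near the capacity.
- item 2+item 3+item 4+item 7: weight 4+5+3+6=18, value 31+60+48+47=186
- item 3+item 4+item 5+item 7: weight 5+3+3+6=17, value 60+48+18+47=173
- item 2+item 3+item 4+item 5+item 6: weight 4+5+3+3+3=18, value 31+60+48+18+9=166
- item 3+item 4+item 6+item 7: weight 5+3+3+6=17, value 60+48+9+47=164
Best: $186.

$186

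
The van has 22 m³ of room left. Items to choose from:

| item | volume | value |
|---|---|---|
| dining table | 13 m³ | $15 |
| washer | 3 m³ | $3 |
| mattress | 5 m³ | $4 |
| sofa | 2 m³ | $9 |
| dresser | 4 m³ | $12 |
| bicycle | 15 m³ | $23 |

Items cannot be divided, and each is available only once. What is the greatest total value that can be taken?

Check high-value combinations within 22 m³:
- sofa+dresser+bicycle: volume 2+4+15=21, value 9+12+23=44
- dining table+washer+sofa+dresser: volume 13+3+2+4=22, value 15+3+9+12=39
- washer+dresser+bicycle: volume 3+4+15=22, value 3+12+23=38
- dining table+sofa+dresser: volume 13+2+4=19, value 15+9+12=36
- mattress+sofa+bicycle: volume 5+2+15=22, value 4+9+23=36
Best: $44.

$44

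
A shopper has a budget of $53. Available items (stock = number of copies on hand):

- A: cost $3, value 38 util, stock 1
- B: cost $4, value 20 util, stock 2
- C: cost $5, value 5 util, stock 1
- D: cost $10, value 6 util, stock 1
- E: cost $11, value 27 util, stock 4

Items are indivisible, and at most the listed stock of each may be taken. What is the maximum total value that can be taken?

Top feasible selections:
- 1×A + 1×B + 4×E: cost 51, value 166
- 1×A + 2×B + 1×C + 3×E: cost 49, value 164
- 1×A + 2×B + 3×E: cost 44, value 159
Best: 166 util.

166 util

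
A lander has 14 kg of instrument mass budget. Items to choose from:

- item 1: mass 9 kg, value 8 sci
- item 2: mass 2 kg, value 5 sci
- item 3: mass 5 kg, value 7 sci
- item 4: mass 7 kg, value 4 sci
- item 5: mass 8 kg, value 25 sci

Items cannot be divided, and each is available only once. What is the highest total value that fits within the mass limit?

32 sci

This is a 0/1 knapsack; check combinations near the capacity.
- item 3+item 5: mass 5+8=13, value 7+25=32
- item 2+item 5: mass 2+8=10, value 5+25=30
- item 5: mass 8, value 25
- item 2+item 3+item 4: mass 2+5+7=14, value 5+7+4=16
Best: 32 sci.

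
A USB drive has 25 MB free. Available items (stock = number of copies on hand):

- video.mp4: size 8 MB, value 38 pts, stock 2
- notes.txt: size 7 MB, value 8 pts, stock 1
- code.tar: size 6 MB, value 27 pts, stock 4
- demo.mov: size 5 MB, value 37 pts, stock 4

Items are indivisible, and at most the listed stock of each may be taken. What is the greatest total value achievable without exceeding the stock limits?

Best selections within size 25 and stock limits:
- 1×video.mp4 + 3×demo.mov: size 23, value 149
- 4×demo.mov: size 20, value 148
- 1×video.mp4 + 1×code.tar + 2×demo.mov: size 24, value 139
- 1×code.tar + 3×demo.mov: size 21, value 138
Best: 149 pts.

149 pts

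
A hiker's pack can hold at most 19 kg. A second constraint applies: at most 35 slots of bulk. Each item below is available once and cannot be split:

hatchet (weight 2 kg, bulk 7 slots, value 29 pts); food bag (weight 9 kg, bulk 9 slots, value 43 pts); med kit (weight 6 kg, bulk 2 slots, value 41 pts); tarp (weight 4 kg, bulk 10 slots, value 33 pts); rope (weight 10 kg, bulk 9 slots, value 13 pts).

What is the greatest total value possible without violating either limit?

Feasible sets respecting both limits:
- food bag+med kit+tarp: weight 19, bulk 21, value 117
- hatchet+food bag+med kit: weight 17, bulk 18, value 113
- hatchet+food bag+tarp: weight 15, bulk 26, value 105
Best: 117 pts.

117 pts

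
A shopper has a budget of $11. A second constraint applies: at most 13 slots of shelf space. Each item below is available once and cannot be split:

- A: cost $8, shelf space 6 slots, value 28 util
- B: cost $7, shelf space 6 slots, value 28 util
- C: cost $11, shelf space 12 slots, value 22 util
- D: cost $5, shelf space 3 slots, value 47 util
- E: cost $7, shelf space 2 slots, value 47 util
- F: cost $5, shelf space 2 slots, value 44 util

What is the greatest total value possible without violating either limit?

91 util

Feasible sets respecting both limits:
- D+F: cost 10, shelf space 5, value 91
- D: cost 5, shelf space 3, value 47
- E: cost 7, shelf space 2, value 47
- F: cost 5, shelf space 2, value 44
Best: 91 util.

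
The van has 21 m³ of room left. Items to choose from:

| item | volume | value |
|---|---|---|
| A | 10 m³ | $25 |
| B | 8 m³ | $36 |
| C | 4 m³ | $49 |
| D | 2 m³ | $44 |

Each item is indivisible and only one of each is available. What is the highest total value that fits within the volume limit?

$129

This is a 0/1 knapsack; check combinations near the capacity.
- B+C+D: volume 8+4+2=14, value 36+49+44=129
- A+C+D: volume 10+4+2=16, value 25+49+44=118
- A+B+D: volume 10+8+2=20, value 25+36+44=105
- C+D: volume 4+2=6, value 49+44=93
Best: $129.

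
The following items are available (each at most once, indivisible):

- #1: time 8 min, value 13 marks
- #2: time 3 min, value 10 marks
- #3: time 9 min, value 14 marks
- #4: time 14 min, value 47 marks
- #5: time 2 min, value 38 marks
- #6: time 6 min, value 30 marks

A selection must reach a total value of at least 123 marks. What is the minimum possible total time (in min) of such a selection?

25

Subsets with value ≥ 123, sorted by total time:
- #2+#4+#5+#6: time 25, value 125
- #1+#4+#5+#6: time 30, value 128
- #3+#4+#5+#6: time 31, value 129
Minimum time: 25 min.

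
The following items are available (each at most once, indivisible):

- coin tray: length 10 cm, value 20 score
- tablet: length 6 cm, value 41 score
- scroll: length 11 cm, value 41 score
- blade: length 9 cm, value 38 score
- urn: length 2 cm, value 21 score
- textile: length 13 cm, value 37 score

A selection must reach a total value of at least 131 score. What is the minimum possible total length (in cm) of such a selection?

Subsets with value ≥ 131, sorted by total length:
- tablet+scroll+blade+urn: length 28, value 141
- tablet+blade+urn+textile: length 30, value 137
- tablet+scroll+urn+textile: length 32, value 140
- scroll+blade+urn+textile: length 35, value 137
Minimum length: 28 cm.

28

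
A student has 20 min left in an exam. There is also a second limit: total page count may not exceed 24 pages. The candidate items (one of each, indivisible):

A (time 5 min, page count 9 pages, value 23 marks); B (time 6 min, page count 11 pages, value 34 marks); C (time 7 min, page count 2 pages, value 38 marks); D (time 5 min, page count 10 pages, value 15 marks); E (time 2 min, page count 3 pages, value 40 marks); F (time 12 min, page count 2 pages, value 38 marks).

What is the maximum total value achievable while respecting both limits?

Feasible sets respecting both limits:
- A+C+D+E: time 19, page count 24, value 116
- B+C+E: time 15, page count 16, value 112
- B+E+F: time 20, page count 16, value 112
Best: 116 marks.

116 marks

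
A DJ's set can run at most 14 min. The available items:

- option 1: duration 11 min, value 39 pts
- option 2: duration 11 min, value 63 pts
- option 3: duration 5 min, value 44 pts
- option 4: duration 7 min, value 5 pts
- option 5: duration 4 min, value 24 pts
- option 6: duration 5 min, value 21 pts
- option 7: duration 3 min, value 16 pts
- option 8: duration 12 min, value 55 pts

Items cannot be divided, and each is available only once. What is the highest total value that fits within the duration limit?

This is a 0/1 knapsack; check combinations near the capacity.
- option 3+option 5+option 6: duration 5+4+5=14, value 44+24+21=89
- option 3+option 5+option 7: duration 5+4+3=12, value 44+24+16=84
- option 3+option 6+option 7: duration 5+5+3=13, value 44+21+16=81
Best: 89 pts.

89 pts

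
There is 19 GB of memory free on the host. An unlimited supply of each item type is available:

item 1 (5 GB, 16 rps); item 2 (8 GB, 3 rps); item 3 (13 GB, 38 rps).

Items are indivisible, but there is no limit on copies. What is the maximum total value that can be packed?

Best value-per-unit is item 1 at 16/5; filling with it alone gives 3×16 = 48.
Optimal mix: 1×item 1 + 1×item 3 → memory 18, value 54.

54 rps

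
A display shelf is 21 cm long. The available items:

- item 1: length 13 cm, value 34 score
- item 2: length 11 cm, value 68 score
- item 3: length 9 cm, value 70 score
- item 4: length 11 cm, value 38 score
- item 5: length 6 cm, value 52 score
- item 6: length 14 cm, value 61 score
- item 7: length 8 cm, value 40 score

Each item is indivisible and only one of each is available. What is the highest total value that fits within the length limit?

Check high-value combinations within 21 cm:
- item 2+item 3: length 11+9=20, value 68+70=138
- item 3+item 5: length 9+6=15, value 70+52=122
- item 2+item 5: length 11+6=17, value 68+52=120
- item 5+item 6: length 6+14=20, value 52+61=113
- item 3+item 7: length 9+8=17, value 70+40=110
Best: 138 score.

138 score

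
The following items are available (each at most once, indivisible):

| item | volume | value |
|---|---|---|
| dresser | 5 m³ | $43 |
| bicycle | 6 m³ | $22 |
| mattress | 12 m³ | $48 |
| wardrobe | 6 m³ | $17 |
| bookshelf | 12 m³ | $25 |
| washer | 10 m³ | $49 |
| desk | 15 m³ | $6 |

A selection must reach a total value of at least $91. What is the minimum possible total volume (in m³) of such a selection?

Subsets with value ≥ 91, sorted by total volume:
- dresser+washer: volume 15, value 92
- dresser+mattress: volume 17, value 91
- dresser+bicycle+washer: volume 21, value 114
Minimum volume: 15 m³.

15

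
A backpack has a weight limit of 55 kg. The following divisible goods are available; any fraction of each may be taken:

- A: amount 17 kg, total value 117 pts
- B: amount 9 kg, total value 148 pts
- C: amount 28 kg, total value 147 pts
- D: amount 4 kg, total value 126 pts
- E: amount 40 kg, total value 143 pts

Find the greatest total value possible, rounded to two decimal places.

Take in order of value per unit:
- D (126/4 per unit): all 4 → value 126, running total 126.00
- B (148/9 per unit): all 9 → value 148, running total 274.00
- A (117/17 per unit): all 17 → value 117, running total 391.00
- C (147/28 per unit): 25 of 28 → value 25×147/28 = 131.2500, running total 522.25
Total 522.25.

522.25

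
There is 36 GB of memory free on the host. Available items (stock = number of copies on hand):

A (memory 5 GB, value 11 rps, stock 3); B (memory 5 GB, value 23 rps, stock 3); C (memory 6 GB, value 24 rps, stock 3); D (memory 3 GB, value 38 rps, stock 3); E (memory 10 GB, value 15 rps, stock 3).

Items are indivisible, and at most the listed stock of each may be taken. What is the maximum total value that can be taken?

Top feasible selections:
- 3×B + 2×C + 3×D: memory 36, value 231
- 1×A + 2×B + 2×C + 3×D: memory 36, value 219
- 1×A + 3×B + 1×C + 3×D: memory 35, value 218
- 1×B + 3×C + 3×D: memory 32, value 209
Best: 231 rps.

231 rps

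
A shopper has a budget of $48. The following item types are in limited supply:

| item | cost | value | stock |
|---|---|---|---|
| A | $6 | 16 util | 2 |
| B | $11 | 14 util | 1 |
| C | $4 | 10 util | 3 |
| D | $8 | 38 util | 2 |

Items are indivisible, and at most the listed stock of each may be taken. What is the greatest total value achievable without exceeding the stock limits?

142 util

Best selections within cost 48 and stock limits:
- 2×A + 1×B + 2×C + 2×D: cost 47, value 142
- 2×A + 3×C + 2×D: cost 40, value 138
- 1×A + 1×B + 3×C + 2×D: cost 45, value 136
Best: 142 util.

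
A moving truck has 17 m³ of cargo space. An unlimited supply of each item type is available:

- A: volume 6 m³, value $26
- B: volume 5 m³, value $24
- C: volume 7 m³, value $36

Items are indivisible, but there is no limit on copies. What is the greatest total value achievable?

Best value-per-unit is C at 36/7; filling with it alone gives 2×36 = 72.
Optimal mix: 2×B + 1×C → volume 17, value 84.

$84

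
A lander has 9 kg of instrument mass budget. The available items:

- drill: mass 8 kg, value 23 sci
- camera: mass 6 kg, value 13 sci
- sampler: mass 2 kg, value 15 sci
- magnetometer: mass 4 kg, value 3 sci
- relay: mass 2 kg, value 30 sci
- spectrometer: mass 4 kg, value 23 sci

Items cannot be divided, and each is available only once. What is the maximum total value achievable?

This is a 0/1 knapsack; check combinations near the capacity.
- sampler+relay+spectrometer: mass 2+2+4=8, value 15+30+23=68
- relay+spectrometer: mass 2+4=6, value 30+23=53
- sampler+magnetometer+relay: mass 2+4+2=8, value 15+3+30=48
- sampler+relay: mass 2+2=4, value 15+30=45
- camera+relay: mass 6+2=8, value 13+30=43
Best: 68 sci.

68 sci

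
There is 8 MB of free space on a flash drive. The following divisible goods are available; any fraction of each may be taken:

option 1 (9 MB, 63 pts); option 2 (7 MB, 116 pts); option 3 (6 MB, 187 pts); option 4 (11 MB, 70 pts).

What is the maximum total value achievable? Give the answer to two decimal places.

Take in order of value per unit:
- option 3 (187/6 per unit): all 6 → value 187, running total 187.00
- option 2 (116/7 per unit): 2 of 7 → value 2×116/7 = 33.1429, running total 220.14
Total 220.14.

220.14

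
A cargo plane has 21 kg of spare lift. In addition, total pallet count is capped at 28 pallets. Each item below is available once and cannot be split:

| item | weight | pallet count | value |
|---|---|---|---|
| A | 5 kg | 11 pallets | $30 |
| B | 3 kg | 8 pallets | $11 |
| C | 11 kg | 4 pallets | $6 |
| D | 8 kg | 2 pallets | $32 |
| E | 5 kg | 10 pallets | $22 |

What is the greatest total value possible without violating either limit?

Feasible sets respecting both limits:
- A+D+E: weight 18, pallet count 23, value 84
- A+B+D: weight 16, pallet count 21, value 73
- B+D+E: weight 16, pallet count 20, value 65
Best: $84.

$84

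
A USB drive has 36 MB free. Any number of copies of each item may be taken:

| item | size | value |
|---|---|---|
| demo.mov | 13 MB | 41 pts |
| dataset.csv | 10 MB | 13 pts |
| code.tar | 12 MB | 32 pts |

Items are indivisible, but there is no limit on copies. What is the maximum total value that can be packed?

96 pts

Best value-per-unit is demo.mov at 41/13; filling with it alone gives 2×41 = 82.
Optimal mix: 3×code.tar → size 36, value 96.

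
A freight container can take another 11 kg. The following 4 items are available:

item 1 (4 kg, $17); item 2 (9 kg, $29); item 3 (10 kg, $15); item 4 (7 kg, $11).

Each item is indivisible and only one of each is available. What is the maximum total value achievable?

This is a 0/1 knapsack; check combinations near the capacity.
- item 2: weight 9, value 29
- item 1+item 4: weight 4+7=11, value 17+11=28
- item 1: weight 4, value 17
- item 3: weight 10, value 15
Best: $29.

$29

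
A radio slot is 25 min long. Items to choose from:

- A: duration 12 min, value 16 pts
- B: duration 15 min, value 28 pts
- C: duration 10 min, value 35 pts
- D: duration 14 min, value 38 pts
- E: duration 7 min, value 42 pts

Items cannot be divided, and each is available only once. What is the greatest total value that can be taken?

This is a 0/1 knapsack; check combinations near the capacity.
- D+E: duration 14+7=21, value 38+42=80
- C+E: duration 10+7=17, value 35+42=77
- C+D: duration 10+14=24, value 35+38=73
- B+E: duration 15+7=22, value 28+42=70
Best: 80 pts.

80 pts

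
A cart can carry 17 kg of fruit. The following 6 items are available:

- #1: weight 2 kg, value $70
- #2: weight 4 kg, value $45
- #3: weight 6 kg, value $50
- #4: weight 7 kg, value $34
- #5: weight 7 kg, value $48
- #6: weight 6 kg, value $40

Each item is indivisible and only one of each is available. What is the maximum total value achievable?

$168

Check high-value combinations within 17 kg:
- #1+#3+#5: weight 2+6+7=15, value 70+50+48=168
- #1+#2+#3: weight 2+4+6=12, value 70+45+50=165
- #1+#2+#5: weight 2+4+7=13, value 70+45+48=163
Best: $168.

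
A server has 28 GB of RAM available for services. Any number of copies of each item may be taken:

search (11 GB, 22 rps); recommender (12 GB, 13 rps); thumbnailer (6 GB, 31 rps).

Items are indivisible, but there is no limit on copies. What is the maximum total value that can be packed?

Best value-per-unit is thumbnailer at 31/6, and filling with it alone uses memory 4×6=24. No mix of the others beats 4×31 = 124.

124 rps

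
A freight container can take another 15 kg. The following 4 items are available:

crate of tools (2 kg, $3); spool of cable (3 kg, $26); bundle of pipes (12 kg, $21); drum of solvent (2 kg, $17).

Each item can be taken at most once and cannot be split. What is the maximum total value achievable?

Check high-value combinations within 15 kg:
- spool of cable+bundle of pipes: weight 3+12=15, value 26+21=47
- crate of tools+spool of cable+drum of solvent: weight 2+3+2=7, value 3+26+17=46
- spool of cable+drum of solvent: weight 3+2=5, value 26+17=43
- bundle of pipes+drum of solvent: weight 12+2=14, value 21+17=38
Best: $47.

$47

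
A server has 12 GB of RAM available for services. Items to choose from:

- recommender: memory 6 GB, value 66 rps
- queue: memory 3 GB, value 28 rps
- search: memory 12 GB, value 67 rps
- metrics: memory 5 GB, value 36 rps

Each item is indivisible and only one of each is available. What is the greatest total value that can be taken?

This is a 0/1 knapsack; check combinations near the capacity.
- recommender+metrics: memory 6+5=11, value 66+36=102
- recommender+queue: memory 6+3=9, value 66+28=94
- search: memory 12, value 67
- recommender: memory 6, value 66
Best: 102 rps.

102 rps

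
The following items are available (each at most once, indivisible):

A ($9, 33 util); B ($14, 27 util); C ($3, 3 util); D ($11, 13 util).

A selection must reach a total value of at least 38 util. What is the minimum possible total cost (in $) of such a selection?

Subsets with value ≥ 38, sorted by total cost:
- A+D: cost 20, value 46
- A+B: cost 23, value 60
Minimum cost: 20 $.

20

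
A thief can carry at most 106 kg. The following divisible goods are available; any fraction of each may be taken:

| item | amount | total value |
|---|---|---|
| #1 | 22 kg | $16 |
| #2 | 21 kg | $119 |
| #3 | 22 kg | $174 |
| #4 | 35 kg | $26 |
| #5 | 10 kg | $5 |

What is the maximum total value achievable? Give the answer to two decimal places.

338.00

Take in order of value per unit:
- #3 (174/22 per unit): all 22 → value 174, running total 174.00
- #2 (119/21 per unit): all 21 → value 119, running total 293.00
- #4 (26/35 per unit): all 35 → value 26, running total 319.00
- #1 (16/22 per unit): all 22 → value 16, running total 335.00
- #5 (5/10 per unit): 6 of 10 → value 6×5/10 = 3.0000, running total 338.00
Total 338.00.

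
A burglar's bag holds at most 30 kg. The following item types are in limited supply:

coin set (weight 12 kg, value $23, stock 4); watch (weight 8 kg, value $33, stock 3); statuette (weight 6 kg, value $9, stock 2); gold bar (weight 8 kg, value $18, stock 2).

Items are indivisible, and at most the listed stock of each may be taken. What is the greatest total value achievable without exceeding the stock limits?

$108

Best selections within weight 30 and stock limits:
- 3×watch + 1×statuette: weight 30, value 108
- 3×watch: weight 24, value 99
- 2×watch + 1×statuette + 1×gold bar: weight 30, value 93
- 1×coin set + 2×watch: weight 28, value 89
Best: $108.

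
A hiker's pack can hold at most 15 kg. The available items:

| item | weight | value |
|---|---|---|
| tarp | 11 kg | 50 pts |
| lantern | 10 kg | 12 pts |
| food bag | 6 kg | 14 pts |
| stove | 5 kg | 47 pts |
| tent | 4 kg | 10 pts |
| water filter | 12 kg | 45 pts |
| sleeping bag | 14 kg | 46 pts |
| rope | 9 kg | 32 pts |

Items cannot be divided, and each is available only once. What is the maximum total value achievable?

Check high-value combinations within 15 kg:
- stove+rope: weight 5+9=14, value 47+32=79
- food bag+stove+tent: weight 6+5+4=15, value 14+47+10=71
- food bag+stove: weight 6+5=11, value 14+47=61
- tarp+tent: weight 11+4=15, value 50+10=60
- lantern+stove: weight 10+5=15, value 12+47=59
Best: 79 pts.

79 pts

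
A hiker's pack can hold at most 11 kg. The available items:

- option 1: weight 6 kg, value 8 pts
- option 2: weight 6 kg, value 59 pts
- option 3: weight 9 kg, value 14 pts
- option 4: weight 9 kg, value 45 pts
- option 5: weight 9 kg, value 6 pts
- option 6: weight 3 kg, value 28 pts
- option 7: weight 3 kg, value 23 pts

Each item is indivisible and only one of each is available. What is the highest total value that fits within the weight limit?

87 pts

Check high-value combinations within 11 kg:
- option 2+option 6: weight 6+3=9, value 59+28=87
- option 2+option 7: weight 6+3=9, value 59+23=82
- option 2: weight 6, value 59
- option 6+option 7: weight 3+3=6, value 28+23=51
- option 4: weight 9, value 45
Best: 87 pts.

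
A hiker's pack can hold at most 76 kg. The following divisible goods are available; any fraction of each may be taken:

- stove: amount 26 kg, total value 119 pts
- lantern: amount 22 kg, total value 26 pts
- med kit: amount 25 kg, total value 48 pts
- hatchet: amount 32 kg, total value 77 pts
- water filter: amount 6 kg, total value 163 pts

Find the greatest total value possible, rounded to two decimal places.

382.04

Take in order of value per unit:
- water filter (163/6 per unit): all 6 → value 163, running total 163.00
- stove (119/26 per unit): all 26 → value 119, running total 282.00
- hatchet (77/32 per unit): all 32 → value 77, running total 359.00
- med kit (48/25 per unit): 12 of 25 → value 12×48/25 = 23.0400, running total 382.04
Total 382.04.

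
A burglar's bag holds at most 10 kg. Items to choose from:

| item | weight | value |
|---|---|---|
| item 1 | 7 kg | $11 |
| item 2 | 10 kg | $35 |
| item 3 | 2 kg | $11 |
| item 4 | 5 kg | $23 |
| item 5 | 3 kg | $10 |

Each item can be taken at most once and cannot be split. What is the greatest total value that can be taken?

$44

Check high-value combinations within 10 kg:
- item 3+item 4+item 5: weight 2+5+3=10, value 11+23+10=44
- item 2: weight 10, value 35
- item 3+item 4: weight 2+5=7, value 11+23=34
- item 4+item 5: weight 5+3=8, value 23+10=33
- item 4: weight 5, value 23
Best: $44.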